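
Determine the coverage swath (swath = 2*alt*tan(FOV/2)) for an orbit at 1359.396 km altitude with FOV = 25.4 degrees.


FOV = 25.4 deg = 0.4433136 rad
swath = 2 * alt * tan(FOV/2) = 2 * 1359.396 * tan(0.2216568)
swath = 2 * 1359.396 * 0.2253597
swath = 612.7062 km

612.7062 km


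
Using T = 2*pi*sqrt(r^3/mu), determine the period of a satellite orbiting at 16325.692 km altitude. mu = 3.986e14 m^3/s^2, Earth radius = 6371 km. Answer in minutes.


r = 22696.6920 km = 2.2696692e+07 m
T = 2*pi*sqrt(r^3/mu) = 2*pi*sqrt(1.169197e+22 / 3.986e14)
T = 34029.4608 s = 567.1577 min

567.1577 minutes


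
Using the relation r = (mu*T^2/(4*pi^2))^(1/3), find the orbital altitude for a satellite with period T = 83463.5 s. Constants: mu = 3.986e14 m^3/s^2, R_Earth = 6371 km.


T = 83463.5 s
r = (mu*T^2/(4*pi^2))^(1/3) = (3.986e14 * 83463.5^2 / (4*pi^2))^(1/3)
r = 4.1278469e+07 m = 41278.4690 km
alt = r - R_E = 41278.4690 - 6371 = 34907.4690 km

34907.4690 km


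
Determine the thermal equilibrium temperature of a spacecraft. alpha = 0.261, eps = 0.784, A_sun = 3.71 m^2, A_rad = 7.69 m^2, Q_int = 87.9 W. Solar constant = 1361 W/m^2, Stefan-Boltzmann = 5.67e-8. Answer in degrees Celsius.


Numerator = alpha*S*A_sun + Q_int = 0.261*1361*3.71 + 87.9 = 1405.7699 W
Denominator = eps*sigma*A_rad = 0.784*5.67e-8*7.69 = 3.4184203e-07 W/K^4
T^4 = 4.1123378e+09 K^4
T = 253.2341 K = -19.9159 C

-19.9159 degrees Celsius


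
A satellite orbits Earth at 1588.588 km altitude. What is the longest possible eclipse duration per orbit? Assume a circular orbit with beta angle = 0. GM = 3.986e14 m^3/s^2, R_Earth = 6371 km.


r = 7959.5880 km
T = 117.7866 min
Eclipse fraction = arcsin(R_E/r)/pi = arcsin(6371.0000/7959.5880)/pi
= arcsin(0.8004183)/pi = 0.2953893
Eclipse duration = 0.2953893 * 117.7866 = 34.7929 min

34.7929 minutes


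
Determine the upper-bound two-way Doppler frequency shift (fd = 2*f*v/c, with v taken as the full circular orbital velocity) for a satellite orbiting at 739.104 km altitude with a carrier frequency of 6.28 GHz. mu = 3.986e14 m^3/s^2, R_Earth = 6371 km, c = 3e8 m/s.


r = 7.110104e+06 m
v = sqrt(mu/r) = 7487.3937 m/s (worst-case radial velocity)
f = 6.28 GHz = 6.28e+09 Hz
fd = 2*f*v/c = 2*6.28e+09*7487.3937/3.0e+08
fd = 313472.2169 Hz

313472.2169 Hz


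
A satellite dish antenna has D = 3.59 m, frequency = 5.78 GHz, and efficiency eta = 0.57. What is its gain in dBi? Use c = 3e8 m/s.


lambda = c/f = 3e8 / 5.78e+09 = 0.05190311 m
G = eta*(pi*D/lambda)^2 = 0.57*(pi*3.59/0.05190311)^2
G = 26913.9019 (linear)
G = 10*log10(26913.9019) = 44.2998 dBi

44.2998 dBi


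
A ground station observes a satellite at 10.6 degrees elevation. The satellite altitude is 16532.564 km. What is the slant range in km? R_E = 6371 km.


h = 16532.564 km, el = 10.6 deg
d = -R_E*sin(el) + sqrt((R_E*sin(el))^2 + 2*R_E*h + h^2)
d = -6371.0000*sin(0.1850049) + sqrt((6371.0000*0.1839514)^2 + 2*6371.0000*16532.564 + 16532.564^2)
d = 20858.8671 km

20858.8671 km


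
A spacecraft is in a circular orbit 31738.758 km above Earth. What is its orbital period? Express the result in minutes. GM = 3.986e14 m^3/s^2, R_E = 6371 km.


r = 38109.7580 km = 3.8109758e+07 m
T = 2*pi*sqrt(r^3/mu) = 2*pi*sqrt(5.5348846e+22 / 3.986e14)
T = 74039.8461 s = 1233.9974 min

1233.9974 minutes


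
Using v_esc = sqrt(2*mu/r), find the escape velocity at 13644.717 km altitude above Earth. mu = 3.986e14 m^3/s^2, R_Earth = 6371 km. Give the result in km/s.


r = 6371.0 + 13644.717 = 20015.7170 km = 2.0015717e+07 m
v_esc = sqrt(2*mu/r) = sqrt(2*3.986e14 / 2.0015717e+07)
v_esc = 6310.9984 m/s = 6.3110 km/s

6.3110 km/s


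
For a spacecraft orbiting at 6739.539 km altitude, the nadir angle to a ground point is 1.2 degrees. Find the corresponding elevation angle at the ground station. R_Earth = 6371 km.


r = R_E + alt = 13110.5390 km
Law of sines in the satellite / Earth-center / ground-point triangle:
  sin(nadir)/R_E = sin(90 + el)/r  =>  cos(el) = (r/R_E)*sin(nadir)
cos(el) = (13110.5390 / 6371.0000) * sin(1.2 deg) = 0.04309628
el = arccos(0.04309628) = 87.5300 deg
(Earth-central angle = 90 - nadir - el = 1.2700 deg)

87.5300 degrees


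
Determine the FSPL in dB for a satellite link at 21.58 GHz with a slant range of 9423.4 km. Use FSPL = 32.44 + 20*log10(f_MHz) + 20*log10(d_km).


f = 21.58 GHz = 21580.0000 MHz
d = 9423.4 km
FSPL = 32.44 + 20*log10(21580.0000) + 20*log10(9423.4)
FSPL = 32.44 + 86.6810 + 79.4842
FSPL = 198.6052 dB

198.6052 dB


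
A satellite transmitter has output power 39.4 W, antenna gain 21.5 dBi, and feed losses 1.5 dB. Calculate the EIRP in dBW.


Pt = 39.4 W = 15.9550 dBW
EIRP = Pt_dBW + Gt - losses = 15.9550 + 21.5 - 1.5 = 35.9550 dBW

35.9550 dBW


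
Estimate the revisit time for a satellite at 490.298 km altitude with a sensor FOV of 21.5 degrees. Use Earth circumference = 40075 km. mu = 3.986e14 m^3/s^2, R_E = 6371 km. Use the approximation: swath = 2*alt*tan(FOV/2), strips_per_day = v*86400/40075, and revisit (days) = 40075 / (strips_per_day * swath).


swath = 2*490.298*tan(0.1876229) = 186.1720 km
v = sqrt(mu/r) = 7621.9397 m/s = 7.6219 km/s
strips/day = v*86400/40075 = 7.6219*86400/40075 = 16.4326
coverage/day = strips * swath = 16.4326 * 186.1720 = 3059.2855 km
revisit = 40075 / 3059.2855 = 13.0995 days

13.0995 days


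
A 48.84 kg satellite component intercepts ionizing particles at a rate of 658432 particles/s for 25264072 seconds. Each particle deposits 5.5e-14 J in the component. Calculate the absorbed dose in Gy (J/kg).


Total energy deposited = rate * time * E_per
  = 658432 * 25264072 * 5.5e-14 = 0.914907 J
Dose = E_total / mass = 0.914907 / 48.84
Dose = 0.01873274 Gy

0.0187 Gy


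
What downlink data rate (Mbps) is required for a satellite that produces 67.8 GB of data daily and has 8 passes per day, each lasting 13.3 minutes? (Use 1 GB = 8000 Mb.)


total contact time = 8 * 13.3 * 60 = 6384.0000 s
data = 67.8 GB = 542400.0000 Mb
rate = 542400.0000 / 6384.0000 = 84.9624 Mbps

84.9624 Mbps


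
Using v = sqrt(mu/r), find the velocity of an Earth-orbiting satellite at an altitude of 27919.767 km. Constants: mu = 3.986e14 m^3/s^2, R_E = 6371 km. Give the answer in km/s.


r = R_E + alt = 6371.0 + 27919.767 = 34290.7670 km = 3.4290767e+07 m
v = sqrt(mu/r) = sqrt(3.986e14 / 3.4290767e+07) = 3409.4164 m/s = 3.4094 km/s

3.4094 km/s


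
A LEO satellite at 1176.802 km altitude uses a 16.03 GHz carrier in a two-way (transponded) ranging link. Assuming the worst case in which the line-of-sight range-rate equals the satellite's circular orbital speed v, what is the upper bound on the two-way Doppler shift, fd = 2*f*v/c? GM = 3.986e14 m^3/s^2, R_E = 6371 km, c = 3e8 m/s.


r = 7.547802e+06 m
v = sqrt(mu/r) = 7267.0542 m/s (worst-case radial velocity)
f = 16.03 GHz = 1.603e+10 Hz
fd = 2*f*v/c = 2*1.603e+10*7267.0542/3.0e+08
fd = 776605.8560 Hz

776605.8560 Hz


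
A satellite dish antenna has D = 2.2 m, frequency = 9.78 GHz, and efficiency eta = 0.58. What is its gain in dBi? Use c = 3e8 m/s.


lambda = c/f = 3e8 / 9.78e+09 = 0.03067485 m
G = eta*(pi*D/lambda)^2 = 0.58*(pi*2.2/0.03067485)^2
G = 29444.7791 (linear)
G = 10*log10(29444.7791) = 44.6901 dBi

44.6901 dBi


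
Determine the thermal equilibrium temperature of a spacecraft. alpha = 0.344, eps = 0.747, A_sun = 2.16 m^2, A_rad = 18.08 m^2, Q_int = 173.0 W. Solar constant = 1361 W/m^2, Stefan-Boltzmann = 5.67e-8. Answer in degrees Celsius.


Numerator = alpha*S*A_sun + Q_int = 0.344*1361*2.16 + 173.0 = 1184.2774 W
Denominator = eps*sigma*A_rad = 0.747*5.67e-8*18.08 = 7.6577659e-07 W/K^4
T^4 = 1.5465051e+09 K^4
T = 198.3069 K = -74.8431 C

-74.8431 degrees Celsius


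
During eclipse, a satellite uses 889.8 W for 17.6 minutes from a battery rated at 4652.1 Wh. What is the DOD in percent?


E_used = P * t / 60 = 889.8 * 17.6 / 60 = 261.0080 Wh
DOD = E_used / E_total * 100 = 261.0080 / 4652.1 * 100
DOD = 5.6105 %

5.6105 %


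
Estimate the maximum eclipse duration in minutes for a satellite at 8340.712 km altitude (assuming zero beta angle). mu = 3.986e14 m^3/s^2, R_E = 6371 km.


r = 14711.7120 km
T = 295.9748 min
Eclipse fraction = arcsin(R_E/r)/pi = arcsin(6371.0000/14711.7120)/pi
= arcsin(0.4330563)/pi = 0.1425649
Eclipse duration = 0.1425649 * 295.9748 = 42.1956 min

42.1956 minutes


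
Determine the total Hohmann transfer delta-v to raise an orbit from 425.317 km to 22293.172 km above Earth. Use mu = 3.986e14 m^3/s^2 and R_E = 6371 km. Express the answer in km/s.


r1 = 6796.3170 km = 6.796317e+06 m
r2 = 28664.1720 km = 2.8664172e+07 m
dv1 = sqrt(mu/r1)*(sqrt(2*r2/(r1+r2)) - 1) = 2079.1356 m/s
dv2 = sqrt(mu/r2)*(1 - sqrt(2*r1/(r1+r2))) = 1420.2984 m/s
total dv = |dv1| + |dv2| = 2079.1356 + 1420.2984 = 3499.4340 m/s = 3.4994 km/s

3.4994 km/s


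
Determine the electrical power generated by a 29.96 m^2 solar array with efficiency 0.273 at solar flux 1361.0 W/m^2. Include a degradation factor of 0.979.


P = area * eta * S * degradation
P = 29.96 * 0.273 * 1361.0 * 0.979
P = 10897.9616 W

10897.9616 W


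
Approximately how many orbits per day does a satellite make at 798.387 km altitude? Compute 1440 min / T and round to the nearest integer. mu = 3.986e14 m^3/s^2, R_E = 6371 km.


r = 7.169387e+06 m
T = 2*pi*sqrt(r^3/mu) = 6041.3536 s = 100.6892 min
revs/day = 1440 / 100.6892 = 14.3014
Rounded: 14 revolutions per day

14 revolutions per day


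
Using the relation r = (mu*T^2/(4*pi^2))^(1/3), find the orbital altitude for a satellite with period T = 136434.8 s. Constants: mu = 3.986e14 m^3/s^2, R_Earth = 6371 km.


T = 136434.8 s
r = (mu*T^2/(4*pi^2))^(1/3) = (3.986e14 * 136434.8^2 / (4*pi^2))^(1/3)
r = 5.7280829e+07 m = 57280.8286 km
alt = r - R_E = 57280.8286 - 6371 = 50909.8286 km

50909.8286 km


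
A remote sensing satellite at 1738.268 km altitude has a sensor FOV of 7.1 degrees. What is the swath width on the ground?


FOV = 7.1 deg = 0.1239184 rad
swath = 2 * alt * tan(FOV/2) = 2 * 1738.268 * tan(0.06195919)
swath = 2 * 1738.268 * 0.0620386
swath = 215.6794 km

215.6794 km


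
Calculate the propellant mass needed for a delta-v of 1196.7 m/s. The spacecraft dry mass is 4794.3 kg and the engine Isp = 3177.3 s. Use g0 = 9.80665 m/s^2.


ve = Isp * g0 = 3177.3 * 9.80665 = 31158.669045 m/s
mass ratio = exp(dv/ve) = exp(1196.7/31158.669045) = 1.03915372
m_prop = m_dry * (mr - 1) = 4794.3 * (1.03915372 - 1)
m_prop = 187.7147 kg

187.7147 kg


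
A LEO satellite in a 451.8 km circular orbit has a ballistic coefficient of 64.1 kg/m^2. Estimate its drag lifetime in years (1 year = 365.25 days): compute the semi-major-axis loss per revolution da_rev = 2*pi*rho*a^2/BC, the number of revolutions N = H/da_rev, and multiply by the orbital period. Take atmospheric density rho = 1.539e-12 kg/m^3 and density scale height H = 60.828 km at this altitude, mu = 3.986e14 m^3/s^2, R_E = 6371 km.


a = R_E + alt = 6822.8000 km = 6.8228e+06 m
da_rev = 2*pi*rho*a^2/BC = 2*pi*1.539e-12*(6.8228e+06)^2/64.1 = 7.022403 m per revolution
N = H/da_rev = 60828.0000 m / 7.022403 m = 8661.9924 revolutions
P = 2*pi*sqrt(a^3/mu) = 5608.6092 s
lifetime = N*P = 8661.9924 * 5608.6092 = 4.858173e+07 s = 562.2885 days
years = 562.2885 / 365.25 = 1.5395 years

1.5395 years


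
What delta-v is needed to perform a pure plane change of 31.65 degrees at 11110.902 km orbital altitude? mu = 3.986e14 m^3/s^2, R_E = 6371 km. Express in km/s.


r = 17481.9020 km = 1.7481902e+07 m
V = sqrt(mu/r) = 4775.0102 m/s
di = 31.65 deg = 0.5523967 rad
dV = 2*V*sin(di/2) = 2*4775.0102*sin(0.2761984)
dV = 2604.2912 m/s = 2.6043 km/s

2.6043 km/s


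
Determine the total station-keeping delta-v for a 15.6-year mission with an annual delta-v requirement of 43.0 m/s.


dV = rate * years = 43.0 * 15.6
dV = 670.8000 m/s

670.8000 m/s


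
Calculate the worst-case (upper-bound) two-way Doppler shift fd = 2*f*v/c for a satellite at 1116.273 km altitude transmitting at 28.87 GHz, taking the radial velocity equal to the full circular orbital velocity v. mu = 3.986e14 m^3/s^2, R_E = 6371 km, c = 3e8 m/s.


r = 7.487273e+06 m
v = sqrt(mu/r) = 7296.3694 m/s (worst-case radial velocity)
f = 28.87 GHz = 2.887e+10 Hz
fd = 2*f*v/c = 2*2.887e+10*7296.3694/3.0e+08
fd = 1.4043079e+06 Hz

1.4043e+06 Hz


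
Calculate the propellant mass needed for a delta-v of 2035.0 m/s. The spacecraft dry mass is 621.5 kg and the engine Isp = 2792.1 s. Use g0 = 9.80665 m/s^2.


ve = Isp * g0 = 2792.1 * 9.80665 = 27381.147465 m/s
mass ratio = exp(dv/ve) = exp(2035.0/27381.147465) = 1.07715274
m_prop = m_dry * (mr - 1) = 621.5 * (1.07715274 - 1)
m_prop = 47.9504 kg

47.9504 kg


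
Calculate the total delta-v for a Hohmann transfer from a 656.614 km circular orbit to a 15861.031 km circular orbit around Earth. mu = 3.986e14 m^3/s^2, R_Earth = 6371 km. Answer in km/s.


r1 = 7027.6140 km = 7.027614e+06 m
r2 = 22232.0310 km = 2.2232031e+07 m
dv1 = sqrt(mu/r1)*(sqrt(2*r2/(r1+r2)) - 1) = 1752.7826 m/s
dv2 = sqrt(mu/r2)*(1 - sqrt(2*r1/(r1+r2))) = 1299.5766 m/s
total dv = |dv1| + |dv2| = 1752.7826 + 1299.5766 = 3052.3592 m/s = 3.0524 km/s

3.0524 km/s


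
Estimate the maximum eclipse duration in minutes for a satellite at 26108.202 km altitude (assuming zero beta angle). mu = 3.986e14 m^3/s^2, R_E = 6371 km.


r = 32479.2020 km
T = 970.8855 min
Eclipse fraction = arcsin(R_E/r)/pi = arcsin(6371.0000/32479.2020)/pi
= arcsin(0.1961563)/pi = 0.062846
Eclipse duration = 0.062846 * 970.8855 = 61.0163 min

61.0163 minutes


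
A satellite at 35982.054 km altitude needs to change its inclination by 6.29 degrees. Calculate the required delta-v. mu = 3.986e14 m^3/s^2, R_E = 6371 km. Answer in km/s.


r = 42353.0540 km = 4.2353054e+07 m
V = sqrt(mu/r) = 3067.7946 m/s
di = 6.29 deg = 0.1097812 rad
dV = 2*V*sin(di/2) = 2*3067.7946*sin(0.0548906)
dV = 336.6171 m/s = 0.3366171 km/s

0.3366 km/s


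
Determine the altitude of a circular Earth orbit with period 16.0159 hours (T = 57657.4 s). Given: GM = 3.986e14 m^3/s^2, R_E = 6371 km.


T = 57657.4 s
r = (mu*T^2/(4*pi^2))^(1/3) = (3.986e14 * 57657.4^2 / (4*pi^2))^(1/3)
r = 3.225739e+07 m = 32257.3898 km
alt = r - R_E = 32257.3898 - 6371 = 25886.3898 km

25886.3898 km


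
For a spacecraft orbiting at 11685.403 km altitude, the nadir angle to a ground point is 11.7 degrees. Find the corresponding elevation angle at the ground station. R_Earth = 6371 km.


r = R_E + alt = 18056.4030 km
Law of sines in the satellite / Earth-center / ground-point triangle:
  sin(nadir)/R_E = sin(90 + el)/r  =>  cos(el) = (r/R_E)*sin(nadir)
cos(el) = (18056.4030 / 6371.0000) * sin(11.7 deg) = 0.5747307
el = arccos(0.5747307) = 54.9192 deg
(Earth-central angle = 90 - nadir - el = 23.3808 deg)

54.9192 degrees


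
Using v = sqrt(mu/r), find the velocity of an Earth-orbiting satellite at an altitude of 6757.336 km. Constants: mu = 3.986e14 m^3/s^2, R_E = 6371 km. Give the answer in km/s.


r = R_E + alt = 6371.0 + 6757.336 = 13128.3360 km = 1.3128336e+07 m
v = sqrt(mu/r) = sqrt(3.986e14 / 1.3128336e+07) = 5510.1549 m/s = 5.5102 km/s

5.5102 km/s


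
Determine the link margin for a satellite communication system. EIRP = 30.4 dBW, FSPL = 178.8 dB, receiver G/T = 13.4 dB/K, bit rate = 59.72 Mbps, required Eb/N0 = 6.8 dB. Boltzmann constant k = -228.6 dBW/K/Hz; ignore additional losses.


C/N0 = EIRP - FSPL + G/T - k = 30.4 - 178.8 + 13.4 - (-228.6)
C/N0 = 93.6000 dB-Hz
R_b = 59.72 Mbps = 5.972e+07 bps -> 10*log10(R_b) = 77.7612 dB-Hz
Eb/N0 = C/N0 - 10*log10(R_b) = 93.6000 - 77.7612 = 15.8388 dB
Margin = Eb/N0 - Eb/N0_req = 15.8388 - 6.8 = 9.0388 dB (link closes)

9.0388 dB


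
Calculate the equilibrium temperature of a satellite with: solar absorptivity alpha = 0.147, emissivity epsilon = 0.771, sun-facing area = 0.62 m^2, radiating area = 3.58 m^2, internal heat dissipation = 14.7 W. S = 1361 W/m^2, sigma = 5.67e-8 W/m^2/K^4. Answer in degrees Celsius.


Numerator = alpha*S*A_sun + Q_int = 0.147*1361*0.62 + 14.7 = 138.7415 W
Denominator = eps*sigma*A_rad = 0.771*5.67e-8*3.58 = 1.5650221e-07 W/K^4
T^4 = 8.8651492e+08 K^4
T = 172.5526 K = -100.5974 C

-100.5974 degrees Celsius


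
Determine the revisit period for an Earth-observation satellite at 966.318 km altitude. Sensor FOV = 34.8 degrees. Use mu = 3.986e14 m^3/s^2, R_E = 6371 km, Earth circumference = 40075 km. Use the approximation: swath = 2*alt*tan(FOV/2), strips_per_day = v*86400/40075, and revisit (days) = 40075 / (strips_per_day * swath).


swath = 2*966.318*tan(0.3036873) = 605.6514 km
v = sqrt(mu/r) = 7370.5514 m/s = 7.3706 km/s
strips/day = v*86400/40075 = 7.3706*86400/40075 = 15.8906
coverage/day = strips * swath = 15.8906 * 605.6514 = 9624.1619 km
revisit = 40075 / 9624.1619 = 4.1640 days

4.1640 days


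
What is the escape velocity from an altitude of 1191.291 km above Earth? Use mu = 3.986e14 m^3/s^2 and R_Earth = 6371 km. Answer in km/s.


r = 6371.0 + 1191.291 = 7562.2910 km = 7.562291e+06 m
v_esc = sqrt(2*mu/r) = sqrt(2*3.986e14 / 7.562291e+06)
v_esc = 10267.3166 m/s = 10.2673 km/s

10.2673 km/s


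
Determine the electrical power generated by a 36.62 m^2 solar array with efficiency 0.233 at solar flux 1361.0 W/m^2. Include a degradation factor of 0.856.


P = area * eta * S * degradation
P = 36.62 * 0.233 * 1361.0 * 0.856
P = 9940.4524 W

9940.4524 W


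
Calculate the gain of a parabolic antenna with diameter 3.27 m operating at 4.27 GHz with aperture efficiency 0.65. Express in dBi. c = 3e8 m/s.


lambda = c/f = 3e8 / 4.27e+09 = 0.07025761 m
G = eta*(pi*D/lambda)^2 = 0.65*(pi*3.27/0.07025761)^2
G = 13897.0253 (linear)
G = 10*log10(13897.0253) = 41.4292 dBi

41.4292 dBi


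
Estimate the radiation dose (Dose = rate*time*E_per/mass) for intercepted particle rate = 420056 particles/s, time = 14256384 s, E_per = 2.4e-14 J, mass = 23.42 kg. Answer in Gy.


Total energy deposited = rate * time * E_per
  = 420056 * 14256384 * 2.4e-14 = 0.1437235 J
Dose = E_total / mass = 0.1437235 / 23.42
Dose = 0.006136785 Gy

0.0061 Gy


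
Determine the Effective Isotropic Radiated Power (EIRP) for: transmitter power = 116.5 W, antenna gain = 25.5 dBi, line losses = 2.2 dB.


Pt = 116.5 W = 20.6633 dBW
EIRP = Pt_dBW + Gt - losses = 20.6633 + 25.5 - 2.2 = 43.9633 dBW

43.9633 dBW


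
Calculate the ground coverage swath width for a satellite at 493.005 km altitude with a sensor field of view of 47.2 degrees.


FOV = 47.2 deg = 0.8237954 rad
swath = 2 * alt * tan(FOV/2) = 2 * 493.005 * tan(0.4118977)
swath = 2 * 493.005 * 0.4368893
swath = 430.7772 km

430.7772 km


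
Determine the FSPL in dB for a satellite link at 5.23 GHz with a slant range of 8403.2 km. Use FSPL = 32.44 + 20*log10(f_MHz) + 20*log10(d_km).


f = 5.23 GHz = 5230.0000 MHz
d = 8403.2 km
FSPL = 32.44 + 20*log10(5230.0000) + 20*log10(8403.2)
FSPL = 32.44 + 74.3700 + 78.4889
FSPL = 185.2989 dB

185.2989 dB


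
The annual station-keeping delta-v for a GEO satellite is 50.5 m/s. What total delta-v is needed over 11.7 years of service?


dV = rate * years = 50.5 * 11.7
dV = 590.8500 m/s

590.8500 m/s


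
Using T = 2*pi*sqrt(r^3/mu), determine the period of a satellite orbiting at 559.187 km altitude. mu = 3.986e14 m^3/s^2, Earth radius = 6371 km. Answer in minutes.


r = 6930.1870 km = 6.930187e+06 m
T = 2*pi*sqrt(r^3/mu) = 2*pi*sqrt(3.328395e+20 / 3.986e14)
T = 5741.5434 s = 95.6924 min

95.6924 minutes


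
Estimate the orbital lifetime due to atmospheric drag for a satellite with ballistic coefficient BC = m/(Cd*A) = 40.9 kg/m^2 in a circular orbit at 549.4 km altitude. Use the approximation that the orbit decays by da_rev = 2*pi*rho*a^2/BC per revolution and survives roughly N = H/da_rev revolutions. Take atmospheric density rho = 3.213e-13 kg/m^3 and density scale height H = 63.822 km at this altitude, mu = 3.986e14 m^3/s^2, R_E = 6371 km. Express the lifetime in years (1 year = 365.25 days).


a = R_E + alt = 6920.4000 km = 6.9204e+06 m
da_rev = 2*pi*rho*a^2/BC = 2*pi*3.213e-13*(6.9204e+06)^2/40.9 = 2.363903 m per revolution
N = H/da_rev = 63822.0000 m / 2.363903 m = 26998.5679 revolutions
P = 2*pi*sqrt(a^3/mu) = 5729.3851 s
lifetime = N*P = 26998.5679 * 5729.3851 = 1.5468519e+08 s = 1790.3379 days
years = 1790.3379 / 365.25 = 4.9017 years

4.9017 years


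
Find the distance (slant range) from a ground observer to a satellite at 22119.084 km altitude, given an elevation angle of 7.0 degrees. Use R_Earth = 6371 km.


h = 22119.084 km, el = 7.0 deg
d = -R_E*sin(el) + sqrt((R_E*sin(el))^2 + 2*R_E*h + h^2)
d = -6371.0000*sin(0.122173) + sqrt((6371.0000*0.1218693)^2 + 2*6371.0000*22119.084 + 22119.084^2)
d = 27003.0248 km

27003.0248 km


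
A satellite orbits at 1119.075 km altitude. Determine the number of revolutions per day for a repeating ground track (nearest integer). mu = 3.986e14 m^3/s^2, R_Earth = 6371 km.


r = 7.490075e+06 m
T = 2*pi*sqrt(r^3/mu) = 6451.1995 s = 107.5200 min
revs/day = 1440 / 107.5200 = 13.3929
Rounded: 13 revolutions per day

13 revolutions per day


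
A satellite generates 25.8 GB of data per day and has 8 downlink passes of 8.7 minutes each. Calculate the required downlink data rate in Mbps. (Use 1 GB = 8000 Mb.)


total contact time = 8 * 8.7 * 60 = 4176.0000 s
data = 25.8 GB = 206400.0000 Mb
rate = 206400.0000 / 4176.0000 = 49.4253 Mbps

49.4253 Mbps


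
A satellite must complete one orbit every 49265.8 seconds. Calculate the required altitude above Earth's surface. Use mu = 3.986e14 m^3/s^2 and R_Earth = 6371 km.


T = 49265.8 s
r = (mu*T^2/(4*pi^2))^(1/3) = (3.986e14 * 49265.8^2 / (4*pi^2))^(1/3)
r = 2.9046215e+07 m = 29046.2149 km
alt = r - R_E = 29046.2149 - 6371 = 22675.2149 km

22675.2149 km


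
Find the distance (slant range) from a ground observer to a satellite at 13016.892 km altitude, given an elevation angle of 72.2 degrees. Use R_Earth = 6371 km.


h = 13016.892 km, el = 72.2 deg
d = -R_E*sin(el) + sqrt((R_E*sin(el))^2 + 2*R_E*h + h^2)
d = -6371.0000*sin(1.2601) + sqrt((6371.0000*0.9521294)^2 + 2*6371.0000*13016.892 + 13016.892^2)
d = 13223.8066 km

13223.8066 km


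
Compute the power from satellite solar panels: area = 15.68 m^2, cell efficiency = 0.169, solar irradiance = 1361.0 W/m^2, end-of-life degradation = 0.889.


P = area * eta * S * degradation
P = 15.68 * 0.169 * 1361.0 * 0.889
P = 3206.2151 W

3206.2151 W


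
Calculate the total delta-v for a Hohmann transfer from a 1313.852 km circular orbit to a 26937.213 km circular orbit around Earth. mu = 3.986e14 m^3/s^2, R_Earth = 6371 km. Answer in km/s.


r1 = 7684.8520 km = 7.684852e+06 m
r2 = 33308.2130 km = 3.3308213e+07 m
dv1 = sqrt(mu/r1)*(sqrt(2*r2/(r1+r2)) - 1) = 1978.9602 m/s
dv2 = sqrt(mu/r2)*(1 - sqrt(2*r1/(r1+r2))) = 1341.1204 m/s
total dv = |dv1| + |dv2| = 1978.9602 + 1341.1204 = 3320.0807 m/s = 3.3201 km/s

3.3201 km/s


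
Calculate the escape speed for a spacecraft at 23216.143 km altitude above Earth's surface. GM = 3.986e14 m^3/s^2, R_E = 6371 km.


r = 6371.0 + 23216.143 = 29587.1430 km = 2.9587143e+07 m
v_esc = sqrt(2*mu/r) = sqrt(2*3.986e14 / 2.9587143e+07)
v_esc = 5190.7741 m/s = 5.1908 km/s

5.1908 km/s


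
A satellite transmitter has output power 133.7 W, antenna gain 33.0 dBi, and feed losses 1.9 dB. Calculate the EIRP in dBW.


Pt = 133.7 W = 21.2613 dBW
EIRP = Pt_dBW + Gt - losses = 21.2613 + 33.0 - 1.9 = 52.3613 dBW

52.3613 dBW


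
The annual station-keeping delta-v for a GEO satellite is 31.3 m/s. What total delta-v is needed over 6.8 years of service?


dV = rate * years = 31.3 * 6.8
dV = 212.8400 m/s

212.8400 m/s


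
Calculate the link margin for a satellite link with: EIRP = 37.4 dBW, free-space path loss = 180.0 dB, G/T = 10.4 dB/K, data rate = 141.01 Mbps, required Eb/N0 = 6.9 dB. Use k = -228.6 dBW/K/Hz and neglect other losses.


C/N0 = EIRP - FSPL + G/T - k = 37.4 - 180.0 + 10.4 - (-228.6)
C/N0 = 96.4000 dB-Hz
R_b = 141.01 Mbps = 1.4101e+08 bps -> 10*log10(R_b) = 81.4925 dB-Hz
Eb/N0 = C/N0 - 10*log10(R_b) = 96.4000 - 81.4925 = 14.9075 dB
Margin = Eb/N0 - Eb/N0_req = 14.9075 - 6.9 = 8.0075 dB (link closes)

8.0075 dB


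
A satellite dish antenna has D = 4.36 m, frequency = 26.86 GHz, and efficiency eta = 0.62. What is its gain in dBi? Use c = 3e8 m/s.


lambda = c/f = 3e8 / 2.686e+10 = 0.01116902 m
G = eta*(pi*D/lambda)^2 = 0.62*(pi*4.36/0.01116902)^2
G = 932467.9653 (linear)
G = 10*log10(932467.9653) = 59.6963 dBi

59.6963 dBi


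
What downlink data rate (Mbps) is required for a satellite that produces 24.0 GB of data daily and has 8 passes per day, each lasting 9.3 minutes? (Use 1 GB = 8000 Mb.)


total contact time = 8 * 9.3 * 60 = 4464.0000 s
data = 24.0 GB = 192000.0000 Mb
rate = 192000.0000 / 4464.0000 = 43.0108 Mbps

43.0108 Mbps


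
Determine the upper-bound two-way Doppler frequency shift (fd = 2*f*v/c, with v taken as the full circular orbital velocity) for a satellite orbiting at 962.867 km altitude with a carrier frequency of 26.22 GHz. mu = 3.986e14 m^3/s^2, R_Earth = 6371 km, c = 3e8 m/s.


r = 7.333867e+06 m
v = sqrt(mu/r) = 7372.2853 m/s (worst-case radial velocity)
f = 26.22 GHz = 2.622e+10 Hz
fd = 2*f*v/c = 2*2.622e+10*7372.2853/3.0e+08
fd = 1.2886755e+06 Hz

1.2887e+06 Hz


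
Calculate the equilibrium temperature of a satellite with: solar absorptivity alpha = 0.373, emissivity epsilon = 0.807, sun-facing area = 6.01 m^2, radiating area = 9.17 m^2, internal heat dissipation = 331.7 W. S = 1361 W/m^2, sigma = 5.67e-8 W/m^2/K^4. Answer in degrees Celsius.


Numerator = alpha*S*A_sun + Q_int = 0.373*1361*6.01 + 331.7 = 3382.6945 W
Denominator = eps*sigma*A_rad = 0.807*5.67e-8*9.17 = 4.1959077e-07 W/K^4
T^4 = 8.0618897e+09 K^4
T = 299.6465 K = 26.4965 C

26.4965 degrees Celsius


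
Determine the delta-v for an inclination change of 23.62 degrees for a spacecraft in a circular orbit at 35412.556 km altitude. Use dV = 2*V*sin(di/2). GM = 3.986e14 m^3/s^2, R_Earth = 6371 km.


r = 41783.5560 km = 4.1783556e+07 m
V = sqrt(mu/r) = 3088.6304 m/s
di = 23.62 deg = 0.4122468 rad
dV = 2*V*sin(di/2) = 2*3088.6304*sin(0.2061234)
dV = 1264.2808 m/s = 1.2643 km/s

1.2643 km/s


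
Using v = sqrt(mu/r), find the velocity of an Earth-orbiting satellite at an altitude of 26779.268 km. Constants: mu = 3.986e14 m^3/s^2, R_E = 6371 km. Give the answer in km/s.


r = R_E + alt = 6371.0 + 26779.268 = 33150.2680 km = 3.3150268e+07 m
v = sqrt(mu/r) = sqrt(3.986e14 / 3.3150268e+07) = 3467.5691 m/s = 3.4676 km/s

3.4676 km/s


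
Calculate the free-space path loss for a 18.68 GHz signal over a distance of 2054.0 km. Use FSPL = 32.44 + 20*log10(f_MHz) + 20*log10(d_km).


f = 18.68 GHz = 18680.0000 MHz
d = 2054.0 km
FSPL = 32.44 + 20*log10(18680.0000) + 20*log10(2054.0)
FSPL = 32.44 + 85.4275 + 66.2520
FSPL = 184.1195 dB

184.1195 dB


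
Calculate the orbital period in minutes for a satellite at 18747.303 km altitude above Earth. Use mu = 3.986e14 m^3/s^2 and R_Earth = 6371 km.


r = 25118.3030 km = 2.5118303e+07 m
T = 2*pi*sqrt(r^3/mu) = 2*pi*sqrt(1.5847869e+22 / 3.986e14)
T = 39618.3755 s = 660.3063 min

660.3063 minutes


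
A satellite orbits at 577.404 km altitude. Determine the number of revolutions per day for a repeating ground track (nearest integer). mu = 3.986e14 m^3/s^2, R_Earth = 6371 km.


r = 6.948404e+06 m
T = 2*pi*sqrt(r^3/mu) = 5764.1970 s = 96.0699 min
revs/day = 1440 / 96.0699 = 14.9891
Rounded: 15 revolutions per day

15 revolutions per day


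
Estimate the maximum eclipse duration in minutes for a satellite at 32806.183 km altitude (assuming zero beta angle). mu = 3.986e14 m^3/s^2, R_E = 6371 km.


r = 39177.1830 km
T = 1286.2038 min
Eclipse fraction = arcsin(R_E/r)/pi = arcsin(6371.0000/39177.1830)/pi
= arcsin(0.1626202)/pi = 0.05199452
Eclipse duration = 0.05199452 * 1286.2038 = 66.8755 min

66.8755 minutes


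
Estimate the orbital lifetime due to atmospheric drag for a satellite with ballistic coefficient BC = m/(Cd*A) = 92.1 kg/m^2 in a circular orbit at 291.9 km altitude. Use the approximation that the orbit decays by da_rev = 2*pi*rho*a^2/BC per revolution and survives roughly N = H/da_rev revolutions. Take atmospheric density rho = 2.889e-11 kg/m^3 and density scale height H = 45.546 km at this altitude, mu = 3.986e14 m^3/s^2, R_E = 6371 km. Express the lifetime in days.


a = R_E + alt = 6662.9000 km = 6.6629e+06 m
da_rev = 2*pi*rho*a^2/BC = 2*pi*2.889e-11*(6.6629e+06)^2/92.1 = 87.497243 m per revolution
N = H/da_rev = 45546.0000 m / 87.497243 m = 520.5421 revolutions
P = 2*pi*sqrt(a^3/mu) = 5412.6029 s
lifetime = N*P = 520.5421 * 5412.6029 = 2.8174877e+06 s = 32.6098 days

32.6098 days


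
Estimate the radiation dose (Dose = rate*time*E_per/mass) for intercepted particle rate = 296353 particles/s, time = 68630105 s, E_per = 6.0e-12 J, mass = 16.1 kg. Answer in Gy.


Total energy deposited = rate * time * E_per
  = 296353 * 68630105 * 6.0e-12 = 122.0324 J
Dose = E_total / mass = 122.0324 / 16.1
Dose = 7.5797 Gy

7.5797 Gy


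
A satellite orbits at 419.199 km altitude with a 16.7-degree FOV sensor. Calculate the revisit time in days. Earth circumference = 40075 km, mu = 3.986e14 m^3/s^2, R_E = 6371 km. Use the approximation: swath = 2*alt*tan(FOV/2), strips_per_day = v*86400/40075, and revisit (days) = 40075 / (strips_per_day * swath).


swath = 2*419.199*tan(0.145735) = 123.0563 km
v = sqrt(mu/r) = 7661.7398 m/s = 7.6617 km/s
strips/day = v*86400/40075 = 7.6617*86400/40075 = 16.5184
coverage/day = strips * swath = 16.5184 * 123.0563 = 2032.6922 km
revisit = 40075 / 2032.6922 = 19.7152 days

19.7152 days


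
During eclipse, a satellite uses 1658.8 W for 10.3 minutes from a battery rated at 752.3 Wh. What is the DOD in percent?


E_used = P * t / 60 = 1658.8 * 10.3 / 60 = 284.7607 Wh
DOD = E_used / E_total * 100 = 284.7607 / 752.3 * 100
DOD = 37.8520 %

37.8520 %


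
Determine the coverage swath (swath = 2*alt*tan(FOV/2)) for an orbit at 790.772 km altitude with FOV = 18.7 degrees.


FOV = 18.7 deg = 0.3263766 rad
swath = 2 * alt * tan(FOV/2) = 2 * 790.772 * tan(0.1631883)
swath = 2 * 790.772 * 0.1646525
swath = 260.4051 km

260.4051 km


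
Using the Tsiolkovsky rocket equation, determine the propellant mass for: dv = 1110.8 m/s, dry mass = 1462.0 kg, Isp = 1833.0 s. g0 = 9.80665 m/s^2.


ve = Isp * g0 = 1833.0 * 9.80665 = 17975.589450 m/s
mass ratio = exp(dv/ve) = exp(1110.8/17975.589450) = 1.06374416
m_prop = m_dry * (mr - 1) = 1462.0 * (1.06374416 - 1)
m_prop = 93.1940 kg

93.1940 kg


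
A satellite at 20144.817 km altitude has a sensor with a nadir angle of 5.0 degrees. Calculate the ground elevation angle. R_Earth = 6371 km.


r = R_E + alt = 26515.8170 km
Law of sines in the satellite / Earth-center / ground-point triangle:
  sin(nadir)/R_E = sin(90 + el)/r  =>  cos(el) = (r/R_E)*sin(nadir)
cos(el) = (26515.8170 / 6371.0000) * sin(5.0 deg) = 0.3627383
el = arccos(0.3627383) = 68.7315 deg
(Earth-central angle = 90 - nadir - el = 16.2685 deg)

68.7315 degrees


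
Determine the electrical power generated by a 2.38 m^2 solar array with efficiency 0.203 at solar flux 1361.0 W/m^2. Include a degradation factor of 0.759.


P = area * eta * S * degradation
P = 2.38 * 0.203 * 1361.0 * 0.759
P = 499.0831 W

499.0831 W


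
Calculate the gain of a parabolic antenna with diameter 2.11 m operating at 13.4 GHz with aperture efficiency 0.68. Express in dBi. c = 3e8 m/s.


lambda = c/f = 3e8 / 1.34e+10 = 0.02238806 m
G = eta*(pi*D/lambda)^2 = 0.68*(pi*2.11/0.02238806)^2
G = 59612.9558 (linear)
G = 10*log10(59612.9558) = 47.7534 dBi

47.7534 dBi


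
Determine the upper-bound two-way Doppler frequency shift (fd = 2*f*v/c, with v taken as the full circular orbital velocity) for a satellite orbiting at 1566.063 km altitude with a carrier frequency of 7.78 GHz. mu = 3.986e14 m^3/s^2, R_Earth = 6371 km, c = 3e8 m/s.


r = 7.937063e+06 m
v = sqrt(mu/r) = 7086.6133 m/s (worst-case radial velocity)
f = 7.78 GHz = 7.78e+09 Hz
fd = 2*f*v/c = 2*7.78e+09*7086.6133/3.0e+08
fd = 367559.0085 Hz

367559.0085 Hz


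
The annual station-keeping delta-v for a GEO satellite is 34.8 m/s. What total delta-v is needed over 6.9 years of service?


dV = rate * years = 34.8 * 6.9
dV = 240.1200 m/s

240.1200 m/s


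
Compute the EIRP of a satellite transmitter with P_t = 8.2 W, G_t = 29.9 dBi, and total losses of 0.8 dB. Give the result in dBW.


Pt = 8.2 W = 9.1381 dBW
EIRP = Pt_dBW + Gt - losses = 9.1381 + 29.9 - 0.8 = 38.2381 dBW

38.2381 dBW


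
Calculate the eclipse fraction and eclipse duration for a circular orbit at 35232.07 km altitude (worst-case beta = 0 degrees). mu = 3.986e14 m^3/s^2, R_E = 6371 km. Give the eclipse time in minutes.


r = 41603.0700 km
T = 1407.4988 min
Eclipse fraction = arcsin(R_E/r)/pi = arcsin(6371.0000/41603.0700)/pi
= arcsin(0.1531377)/pi = 0.04893782
Eclipse duration = 0.04893782 * 1407.4988 = 68.8799 min

68.8799 minutes


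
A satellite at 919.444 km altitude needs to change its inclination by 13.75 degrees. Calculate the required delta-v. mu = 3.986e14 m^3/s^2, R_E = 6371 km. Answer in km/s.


r = 7290.4440 km = 7.290444e+06 m
V = sqrt(mu/r) = 7394.2079 m/s
di = 13.75 deg = 0.2399828 rad
dV = 2*V*sin(di/2) = 2*7394.2079*sin(0.1199914)
dV = 1770.2274 m/s = 1.7702 km/s

1.7702 km/s


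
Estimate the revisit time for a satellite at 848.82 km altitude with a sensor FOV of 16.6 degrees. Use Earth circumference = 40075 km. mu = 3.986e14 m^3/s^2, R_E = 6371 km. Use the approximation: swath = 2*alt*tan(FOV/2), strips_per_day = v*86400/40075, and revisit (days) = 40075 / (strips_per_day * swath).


swath = 2*848.82*tan(0.1448623) = 247.6589 km
v = sqrt(mu/r) = 7430.2848 m/s = 7.4303 km/s
strips/day = v*86400/40075 = 7.4303*86400/40075 = 16.0194
coverage/day = strips * swath = 16.0194 * 247.6589 = 3967.3416 km
revisit = 40075 / 3967.3416 = 10.1012 days

10.1012 days


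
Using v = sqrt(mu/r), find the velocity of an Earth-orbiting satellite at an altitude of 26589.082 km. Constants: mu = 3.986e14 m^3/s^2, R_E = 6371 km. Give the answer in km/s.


r = R_E + alt = 6371.0 + 26589.082 = 32960.0820 km = 3.2960082e+07 m
v = sqrt(mu/r) = sqrt(3.986e14 / 3.2960082e+07) = 3477.5590 m/s = 3.4776 km/s

3.4776 km/s


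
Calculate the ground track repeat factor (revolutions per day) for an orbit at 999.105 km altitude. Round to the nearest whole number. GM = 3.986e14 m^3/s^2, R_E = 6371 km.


r = 7.370105e+06 m
T = 2*pi*sqrt(r^3/mu) = 6296.8266 s = 104.9471 min
revs/day = 1440 / 104.9471 = 13.7212
Rounded: 14 revolutions per day

14 revolutions per day


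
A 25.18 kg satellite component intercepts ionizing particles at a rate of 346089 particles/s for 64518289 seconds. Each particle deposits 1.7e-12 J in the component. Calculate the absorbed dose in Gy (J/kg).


Total energy deposited = rate * time * E_per
  = 346089 * 64518289 * 1.7e-12 = 37.9594 J
Dose = E_total / mass = 37.9594 / 25.18
Dose = 1.5075 Gy

1.5075 Gy


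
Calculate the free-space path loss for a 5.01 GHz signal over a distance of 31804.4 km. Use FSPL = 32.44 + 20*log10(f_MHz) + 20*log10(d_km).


f = 5.01 GHz = 5010.0000 MHz
d = 31804.4 km
FSPL = 32.44 + 20*log10(5010.0000) + 20*log10(31804.4)
FSPL = 32.44 + 73.9968 + 90.0497
FSPL = 196.4865 dB

196.4865 dB


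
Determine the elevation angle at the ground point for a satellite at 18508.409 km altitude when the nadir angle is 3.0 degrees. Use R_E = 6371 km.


r = R_E + alt = 24879.4090 km
Law of sines in the satellite / Earth-center / ground-point triangle:
  sin(nadir)/R_E = sin(90 + el)/r  =>  cos(el) = (r/R_E)*sin(nadir)
cos(el) = (24879.4090 / 6371.0000) * sin(3.0 deg) = 0.2043773
el = arccos(0.2043773) = 78.2070 deg
(Earth-central angle = 90 - nadir - el = 8.7930 deg)

78.2070 degrees


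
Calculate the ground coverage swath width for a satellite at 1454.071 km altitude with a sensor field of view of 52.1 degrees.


FOV = 52.1 deg = 0.9093165 rad
swath = 2 * alt * tan(FOV/2) = 2 * 1454.071 * tan(0.4546583)
swath = 2 * 1454.071 * 0.4888133
swath = 1421.5385 km

1421.5385 km


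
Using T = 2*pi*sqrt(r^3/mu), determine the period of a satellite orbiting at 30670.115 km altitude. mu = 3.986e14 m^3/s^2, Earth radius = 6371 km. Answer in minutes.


r = 37041.1150 km = 3.7041115e+07 m
T = 2*pi*sqrt(r^3/mu) = 2*pi*sqrt(5.0822047e+22 / 3.986e14)
T = 70947.5329 s = 1182.4589 min

1182.4589 minutes


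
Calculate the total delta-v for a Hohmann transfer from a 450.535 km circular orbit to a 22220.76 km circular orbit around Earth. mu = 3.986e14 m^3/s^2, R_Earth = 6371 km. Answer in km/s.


r1 = 6821.5350 km = 6.821535e+06 m
r2 = 28591.7600 km = 2.859176e+07 m
dv1 = sqrt(mu/r1)*(sqrt(2*r2/(r1+r2)) - 1) = 2069.4705 m/s
dv2 = sqrt(mu/r2)*(1 - sqrt(2*r1/(r1+r2))) = 1416.2683 m/s
total dv = |dv1| + |dv2| = 2069.4705 + 1416.2683 = 3485.7388 m/s = 3.4857 km/s

3.4857 km/s


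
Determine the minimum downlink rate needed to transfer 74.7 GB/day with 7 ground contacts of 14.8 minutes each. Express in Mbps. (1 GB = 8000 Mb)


total contact time = 7 * 14.8 * 60 = 6216.0000 s
data = 74.7 GB = 597600.0000 Mb
rate = 597600.0000 / 6216.0000 = 96.1390 Mbps

96.1390 Mbps


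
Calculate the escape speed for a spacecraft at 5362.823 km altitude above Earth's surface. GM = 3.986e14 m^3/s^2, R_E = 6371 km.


r = 6371.0 + 5362.823 = 11733.8230 km = 1.1733823e+07 m
v_esc = sqrt(2*mu/r) = sqrt(2*3.986e14 / 1.1733823e+07)
v_esc = 8242.5934 m/s = 8.2426 km/s

8.2426 km/s


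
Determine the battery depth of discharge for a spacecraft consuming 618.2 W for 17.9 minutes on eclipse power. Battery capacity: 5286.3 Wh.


E_used = P * t / 60 = 618.2 * 17.9 / 60 = 184.4297 Wh
DOD = E_used / E_total * 100 = 184.4297 / 5286.3 * 100
DOD = 3.4888 %

3.4888 %


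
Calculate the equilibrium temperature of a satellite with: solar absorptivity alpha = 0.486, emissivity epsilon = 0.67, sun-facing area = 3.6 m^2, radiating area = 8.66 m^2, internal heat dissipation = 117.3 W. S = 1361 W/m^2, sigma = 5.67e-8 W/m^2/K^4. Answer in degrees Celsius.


Numerator = alpha*S*A_sun + Q_int = 0.486*1361*3.6 + 117.3 = 2498.5056 W
Denominator = eps*sigma*A_rad = 0.67*5.67e-8*8.66 = 3.2898474e-07 W/K^4
T^4 = 7.5945942e+09 K^4
T = 295.2067 K = 22.0567 C

22.0567 degrees Celsius


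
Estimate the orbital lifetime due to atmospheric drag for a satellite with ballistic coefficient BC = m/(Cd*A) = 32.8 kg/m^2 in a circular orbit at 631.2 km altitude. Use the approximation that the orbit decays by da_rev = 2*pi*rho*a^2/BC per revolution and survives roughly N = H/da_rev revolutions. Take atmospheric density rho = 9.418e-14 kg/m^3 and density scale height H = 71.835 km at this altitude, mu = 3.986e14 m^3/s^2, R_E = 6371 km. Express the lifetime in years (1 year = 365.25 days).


a = R_E + alt = 7002.2000 km = 7.0022e+06 m
da_rev = 2*pi*rho*a^2/BC = 2*pi*9.418e-14*(7.0022e+06)^2/32.8 = 0.88457311 m per revolution
N = H/da_rev = 71835.0000 m / 0.88457311 m = 81208.6635 revolutions
P = 2*pi*sqrt(a^3/mu) = 5831.2678 s
lifetime = N*P = 81208.6635 * 5831.2678 = 4.7354947e+08 s = 5480.8966 days
years = 5480.8966 / 365.25 = 15.0059 years

15.0059 years


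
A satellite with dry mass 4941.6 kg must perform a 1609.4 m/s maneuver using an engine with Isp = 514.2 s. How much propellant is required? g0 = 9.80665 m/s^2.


ve = Isp * g0 = 514.2 * 9.80665 = 5042.579430 m/s
mass ratio = exp(dv/ve) = exp(1609.4/5042.579430) = 1.37597429
m_prop = m_dry * (mr - 1) = 4941.6 * (1.37597429 - 1)
m_prop = 1857.9145 kg

1857.9145 kg


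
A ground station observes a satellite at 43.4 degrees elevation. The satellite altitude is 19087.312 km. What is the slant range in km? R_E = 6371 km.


h = 19087.312 km, el = 43.4 deg
d = -R_E*sin(el) + sqrt((R_E*sin(el))^2 + 2*R_E*h + h^2)
d = -6371.0000*sin(0.7574729) + sqrt((6371.0000*0.6870875)^2 + 2*6371.0000*19087.312 + 19087.312^2)
d = 20656.5013 km

20656.5013 km


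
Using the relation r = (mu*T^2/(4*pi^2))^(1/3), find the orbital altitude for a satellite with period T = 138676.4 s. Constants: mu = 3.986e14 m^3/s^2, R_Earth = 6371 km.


T = 138676.4 s
r = (mu*T^2/(4*pi^2))^(1/3) = (3.986e14 * 138676.4^2 / (4*pi^2))^(1/3)
r = 5.7906532e+07 m = 57906.5323 km
alt = r - R_E = 57906.5323 - 6371 = 51535.5323 km

51535.5323 km
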